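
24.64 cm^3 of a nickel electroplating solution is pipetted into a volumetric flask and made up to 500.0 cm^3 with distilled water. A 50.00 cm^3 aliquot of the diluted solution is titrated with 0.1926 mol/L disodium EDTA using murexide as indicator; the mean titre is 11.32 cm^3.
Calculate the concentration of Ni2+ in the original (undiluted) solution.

0.8848 mol/L

Ni^2+ + EDTA^4- → [Ni(EDTA)]^2-
n(EDTA) = 0.01132 × 0.1926 = 2.180 × 10^-3 mol
n(Ni2+) in the aliquot = 2.180 × 10^-3 mol (1:1 ratio)
[Ni2+]_dilute = 2.180 × 10^-3 / 0.05000 = 0.04360 mol/L
Dilution factor = 500.0 / 24.64 = 20.29
[Ni2+]_stock = 0.04360 × 20.29 = 0.8848 mol/L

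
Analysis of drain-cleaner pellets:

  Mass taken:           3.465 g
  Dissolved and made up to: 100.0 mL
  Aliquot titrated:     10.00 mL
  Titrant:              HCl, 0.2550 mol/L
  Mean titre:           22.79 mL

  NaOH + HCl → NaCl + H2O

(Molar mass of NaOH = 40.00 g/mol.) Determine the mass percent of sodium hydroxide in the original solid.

n(HCl) per titration = 0.02279 × 0.2550 = 5.811 × 10^-3 mol
n(NaOH) in each aliquot = 5.811 × 10^-3 mol (1:1 ratio)
n(NaOH) in the whole flask = 5.811 × 10^-3 × 100.0/10.00 = 0.05811 mol
mass of NaOH = 0.05811 × 40.00 = 2.325 g
% NaOH = 2.325 / 3.465 × 100 = 67.09 %

67.09 %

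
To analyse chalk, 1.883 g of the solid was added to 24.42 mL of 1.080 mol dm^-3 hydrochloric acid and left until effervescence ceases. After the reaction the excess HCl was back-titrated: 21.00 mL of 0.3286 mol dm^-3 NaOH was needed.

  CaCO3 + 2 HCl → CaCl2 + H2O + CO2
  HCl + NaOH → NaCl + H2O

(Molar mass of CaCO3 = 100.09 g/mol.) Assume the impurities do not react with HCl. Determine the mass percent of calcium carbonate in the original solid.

51.75 %

n(HCl) added = 0.02442 × 1.080 = 0.02637 mol
n(NaOH) used in back-titration = 0.02100 × 0.3286 = 6.901 × 10^-3 mol
n(HCl) left over = 6.901 × 10^-3 mol (1:1 ratio)
n(HCl) consumed by analyte = 0.02637 − 6.901 × 10^-3 = 0.01947 mol
From the 1:2 ratio, n(CaCO3) = 1/2 × 0.01947 = 9.737 × 10^-3 mol
mass of CaCO3 = 9.737 × 10^-3 × 100.09 = 0.9745 g
% CaCO3 = 0.9745 / 1.883 × 100 = 51.75 %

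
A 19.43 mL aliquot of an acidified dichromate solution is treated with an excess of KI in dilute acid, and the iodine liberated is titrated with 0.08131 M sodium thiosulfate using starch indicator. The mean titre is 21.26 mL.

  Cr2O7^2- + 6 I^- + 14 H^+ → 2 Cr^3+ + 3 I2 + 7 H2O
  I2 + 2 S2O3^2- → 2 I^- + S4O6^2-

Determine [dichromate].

n(S2O3^2-) = 0.02126 × 0.08131 = 1.729 × 10^-3 mol
n(I2) = n(S2O3^2-)/2 = 8.643 × 10^-4 mol
From the 1:3 ratio, n(Cr2O7^2-) in the aliquot = 1/3 × 8.643 × 10^-4 = 2.881 × 10^-4 mol
[Cr2O7^2-] = 2.881 × 10^-4 / 0.01943 = 0.01483 mol/L

0.01483 M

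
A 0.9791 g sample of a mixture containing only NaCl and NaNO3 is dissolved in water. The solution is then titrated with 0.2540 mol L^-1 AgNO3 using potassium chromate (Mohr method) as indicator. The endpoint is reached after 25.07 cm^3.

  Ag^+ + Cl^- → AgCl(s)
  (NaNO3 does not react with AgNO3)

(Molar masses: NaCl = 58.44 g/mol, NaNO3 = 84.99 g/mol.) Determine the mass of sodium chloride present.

0.3721 g

n(AgNO3) = 0.02507 × 0.2540 = 6.368 × 10^-3 mol
Let x = n(NaCl), y = n(NaNO3).
Titrant: 1x = 6.368 × 10^-3;  mass: 58.44x + 84.99y = 0.9791
Solving, x = 6.368 × 10^-3 mol, y = 7.142 × 10^-3 mol
mass of NaCl = 6.368 × 10^-3 × 58.44 = 0.3721 g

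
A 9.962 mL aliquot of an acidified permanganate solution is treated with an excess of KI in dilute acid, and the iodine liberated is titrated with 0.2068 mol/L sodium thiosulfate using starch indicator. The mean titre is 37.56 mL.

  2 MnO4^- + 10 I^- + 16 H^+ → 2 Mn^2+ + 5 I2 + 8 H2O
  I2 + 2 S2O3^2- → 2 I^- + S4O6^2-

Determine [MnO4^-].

0.1559 mol/L

n(S2O3^2-) = 0.03756 × 0.2068 = 7.767 × 10^-3 mol
n(I2) = n(S2O3^2-)/2 = 3.884 × 10^-3 mol
From the 2:5 ratio, n(MnO4^-) in the aliquot = 2/5 × 3.884 × 10^-3 = 1.553 × 10^-3 mol
[MnO4^-] = 1.553 × 10^-3 / 0.009962 = 0.1559 mol/L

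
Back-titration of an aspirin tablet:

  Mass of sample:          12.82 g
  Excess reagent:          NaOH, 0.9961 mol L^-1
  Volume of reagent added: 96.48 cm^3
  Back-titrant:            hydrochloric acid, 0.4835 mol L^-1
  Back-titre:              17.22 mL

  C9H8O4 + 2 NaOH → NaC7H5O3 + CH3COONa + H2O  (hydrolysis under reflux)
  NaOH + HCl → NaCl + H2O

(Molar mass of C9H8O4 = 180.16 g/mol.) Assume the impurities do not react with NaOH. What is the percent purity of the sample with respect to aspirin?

n(NaOH) added = 0.09648 × 0.9961 = 0.09610 mol
n(HCl) used in back-titration = 0.01722 × 0.4835 = 8.326 × 10^-3 mol
n(NaOH) left over = 8.326 × 10^-3 mol (1:1 ratio)
n(NaOH) consumed by analyte = 0.09610 − 8.326 × 10^-3 = 0.08778 mol
From the 1:2 ratio, n(C9H8O4) = 1/2 × 0.08778 = 0.04389 mol
mass of C9H8O4 = 0.04389 × 180.16 = 7.907 g
% C9H8O4 = 7.907 / 12.82 × 100 = 61.68 %

61.68 %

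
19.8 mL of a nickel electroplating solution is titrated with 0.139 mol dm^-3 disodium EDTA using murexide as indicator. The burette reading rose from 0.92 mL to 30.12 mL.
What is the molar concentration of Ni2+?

Ni^2+ + EDTA^4- → [Ni(EDTA)]^2-
n(EDTA) = 0.0292 L × 0.139 mol/L = 4.06 × 10^-3 mol
n(Ni2+) = 4.06 × 10^-3 mol (1:1 mole ratio)
[Ni2+] = 4.06 × 10^-3 mol / 0.0198 L = 0.205 mol/L

0.205 mol/L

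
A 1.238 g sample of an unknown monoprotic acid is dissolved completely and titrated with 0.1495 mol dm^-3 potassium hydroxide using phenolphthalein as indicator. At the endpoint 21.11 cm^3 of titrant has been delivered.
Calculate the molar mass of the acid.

n(KOH) = 0.02111 L × 0.1495 mol/L = 3.156 × 10^-3 mol
n(HA) = 3.156 × 10^-3 mol (1:1 ratio)
M = m / n = 1.238 g / 3.156 × 10^-3 mol = 392.3 g/mol

392.3 g/mol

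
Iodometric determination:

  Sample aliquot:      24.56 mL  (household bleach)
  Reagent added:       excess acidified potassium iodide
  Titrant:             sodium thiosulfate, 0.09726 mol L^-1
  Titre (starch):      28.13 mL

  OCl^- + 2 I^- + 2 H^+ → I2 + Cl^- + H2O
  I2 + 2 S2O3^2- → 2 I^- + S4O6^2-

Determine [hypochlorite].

n(S2O3^2-) = 0.02813 × 0.09726 = 2.736 × 10^-3 mol
n(I2) = n(S2O3^2-)/2 = 1.368 × 10^-3 mol
n(OCl^-) in the aliquot = 1.368 × 10^-3 mol (1:1 ratio)
[OCl^-] = 1.368 × 10^-3 / 0.02456 = 0.05570 mol/L

0.05570 mol/L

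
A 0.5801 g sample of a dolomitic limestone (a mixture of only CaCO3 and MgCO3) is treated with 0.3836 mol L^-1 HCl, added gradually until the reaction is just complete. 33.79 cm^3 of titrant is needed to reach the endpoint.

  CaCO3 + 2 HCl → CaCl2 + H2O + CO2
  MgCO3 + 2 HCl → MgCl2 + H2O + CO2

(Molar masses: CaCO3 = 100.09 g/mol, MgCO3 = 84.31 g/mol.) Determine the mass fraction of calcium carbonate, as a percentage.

n(HCl) = 0.03379 × 0.3836 = 0.01296 mol
Let x = n(CaCO3), y = n(MgCO3).
Titrant: 2x + 2y = 0.01296;  mass: 100.09x + 84.31y = 0.5801
Solving, x = 2.135 × 10^-3 mol, y = 4.346 × 10^-3 mol
mass of CaCO3 = 2.135 × 10^-3 × 100.09 = 0.2137 g
% CaCO3 = 0.2137 / 0.5801 × 100 = 36.84 %

36.84 %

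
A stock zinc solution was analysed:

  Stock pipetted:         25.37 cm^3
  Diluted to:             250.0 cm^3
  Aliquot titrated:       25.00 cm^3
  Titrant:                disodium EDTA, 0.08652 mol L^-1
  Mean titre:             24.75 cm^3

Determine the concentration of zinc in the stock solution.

Zn^2+ + EDTA^4- → [Zn(EDTA)]^2-
n(EDTA) = 0.02475 × 0.08652 = 2.141 × 10^-3 mol
n(Zn2+) in the aliquot = 2.141 × 10^-3 mol (1:1 ratio)
[Zn2+]_dilute = 2.141 × 10^-3 / 0.02500 = 0.08565 mol/L
Dilution factor = 250.0 / 25.37 = 9.854
[Zn2+]_stock = 0.08565 × 9.854 = 0.8441 mol/L

0.8441 mol/L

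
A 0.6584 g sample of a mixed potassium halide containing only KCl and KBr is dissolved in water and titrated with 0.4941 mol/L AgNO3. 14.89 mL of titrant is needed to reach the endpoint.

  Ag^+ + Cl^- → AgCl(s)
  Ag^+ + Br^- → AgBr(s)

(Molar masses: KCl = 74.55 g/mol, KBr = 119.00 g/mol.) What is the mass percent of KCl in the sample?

55.30 %

n(AgNO3) = 0.01489 × 0.4941 = 7.357 × 10^-3 mol
Let x = n(KCl), y = n(KBr).
Titrant: 1x + 1y = 7.357 × 10^-3;  mass: 74.55x + 119.00y = 0.6584
Solving, x = 4.884 × 10^-3 mol, y = 2.473 × 10^-3 mol
mass of KCl = 4.884 × 10^-3 × 74.55 = 0.3641 g
% KCl = 0.3641 / 0.6584 × 100 = 55.30 %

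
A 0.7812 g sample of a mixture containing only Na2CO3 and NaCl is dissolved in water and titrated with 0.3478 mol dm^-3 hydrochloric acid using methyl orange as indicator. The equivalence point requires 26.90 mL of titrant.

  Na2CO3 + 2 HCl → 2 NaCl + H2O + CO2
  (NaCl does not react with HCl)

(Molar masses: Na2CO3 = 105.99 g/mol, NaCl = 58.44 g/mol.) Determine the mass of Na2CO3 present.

0.4958 g

n(HCl) = 0.02690 × 0.3478 = 9.356 × 10^-3 mol
Let x = n(Na2CO3), y = n(NaCl).
Titrant: 2x = 9.356 × 10^-3;  mass: 105.99x + 58.44y = 0.7812
Solving, x = 4.678 × 10^-3 mol, y = 4.883 × 10^-3 mol
mass of Na2CO3 = 4.678 × 10^-3 × 105.99 = 0.4958 g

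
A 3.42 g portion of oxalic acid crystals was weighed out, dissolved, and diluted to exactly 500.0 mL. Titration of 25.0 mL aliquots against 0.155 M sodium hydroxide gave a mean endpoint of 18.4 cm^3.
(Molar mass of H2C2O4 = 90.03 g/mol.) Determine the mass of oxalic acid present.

H2C2O4 + 2 NaOH → Na2C2O4 + 2 H2O
n(NaOH) per titration = 0.0184 × 0.155 = 2.85 × 10^-3 mol
From the 1:2 ratio, n(H2C2O4) in each aliquot = 1/2 × 2.85 × 10^-3 = 1.43 × 10^-3 mol
n(H2C2O4) in the whole flask = 1.43 × 10^-3 × 500.0/25.0 = 0.0285 mol
mass of H2C2O4 = 0.0285 × 90.03 = 2.57 g

2.57 g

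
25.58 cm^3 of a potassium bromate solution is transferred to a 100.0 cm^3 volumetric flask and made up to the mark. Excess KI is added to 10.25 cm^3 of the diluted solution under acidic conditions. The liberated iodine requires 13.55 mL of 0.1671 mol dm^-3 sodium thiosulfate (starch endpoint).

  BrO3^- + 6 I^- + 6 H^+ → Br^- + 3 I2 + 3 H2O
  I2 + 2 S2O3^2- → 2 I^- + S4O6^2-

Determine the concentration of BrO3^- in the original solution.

0.1439 mol/L

n(S2O3^2-) = 0.01355 × 0.1671 = 2.264 × 10^-3 mol
n(I2) = n(S2O3^2-)/2 = 1.132 × 10^-3 mol
From the 1:3 ratio, n(BrO3^-) in the aliquot = 1/3 × 1.132 × 10^-3 = 3.774 × 10^-4 mol
[BrO3^-]_dilute = 3.774 × 10^-4 / 0.01025 = 0.03682 mol/L
[BrO3^-]_original = 0.03682 × 100.0/25.58 = 0.1439 mol/L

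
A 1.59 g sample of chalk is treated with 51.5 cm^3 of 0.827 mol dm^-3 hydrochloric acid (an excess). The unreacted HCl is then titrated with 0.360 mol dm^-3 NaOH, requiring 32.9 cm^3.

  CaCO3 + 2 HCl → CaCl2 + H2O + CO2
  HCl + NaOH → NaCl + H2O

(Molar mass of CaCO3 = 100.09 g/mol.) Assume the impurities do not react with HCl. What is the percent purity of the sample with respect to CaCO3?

n(HCl) added = 0.0515 × 0.827 = 0.0426 mol
n(NaOH) used in back-titration = 0.0329 × 0.360 = 0.0118 mol
n(HCl) left over = 0.0118 mol (1:1 ratio)
n(HCl) consumed by analyte = 0.0426 − 0.0118 = 0.0307 mol
From the 1:2 ratio, n(CaCO3) = 1/2 × 0.0307 = 0.0154 mol
mass of CaCO3 = 0.0154 × 100.09 = 1.54 g
% CaCO3 = 1.54 / 1.59 × 100 = 96.8 %

96.8 %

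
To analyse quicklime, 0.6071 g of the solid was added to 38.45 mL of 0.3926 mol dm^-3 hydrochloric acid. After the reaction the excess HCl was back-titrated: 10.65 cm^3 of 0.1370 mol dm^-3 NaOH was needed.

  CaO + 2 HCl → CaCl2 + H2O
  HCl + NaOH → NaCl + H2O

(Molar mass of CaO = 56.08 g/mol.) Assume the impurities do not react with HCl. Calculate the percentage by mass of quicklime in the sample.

62.98 %

n(HCl) added = 0.03845 × 0.3926 = 0.01510 mol
n(NaOH) used in back-titration = 0.01065 × 0.1370 = 1.459 × 10^-3 mol
n(HCl) left over = 1.459 × 10^-3 mol (1:1 ratio)
n(HCl) consumed by analyte = 0.01510 − 1.459 × 10^-3 = 0.01364 mol
From the 1:2 ratio, n(CaO) = 1/2 × 0.01364 = 6.818 × 10^-3 mol
mass of CaO = 6.818 × 10^-3 × 56.08 = 0.3824 g
% CaO = 0.3824 / 0.6071 × 100 = 62.98 %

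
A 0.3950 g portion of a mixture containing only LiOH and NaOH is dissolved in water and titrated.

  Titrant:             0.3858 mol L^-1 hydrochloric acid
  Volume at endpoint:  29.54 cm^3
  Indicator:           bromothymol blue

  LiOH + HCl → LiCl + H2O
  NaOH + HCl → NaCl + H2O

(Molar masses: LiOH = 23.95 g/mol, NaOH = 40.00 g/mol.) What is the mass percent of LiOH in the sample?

n(HCl) = 0.02954 × 0.3858 = 0.01140 mol
Let x = n(LiOH), y = n(NaOH).
Titrant: 1x + 1y = 0.01140;  mass: 23.95x + 40.00y = 0.3950
Solving, x = 3.792 × 10^-3 mol, y = 7.605 × 10^-3 mol
mass of LiOH = 3.792 × 10^-3 × 23.95 = 0.09082 g
% LiOH = 0.09082 / 0.3950 × 100 = 22.99 %

22.99 %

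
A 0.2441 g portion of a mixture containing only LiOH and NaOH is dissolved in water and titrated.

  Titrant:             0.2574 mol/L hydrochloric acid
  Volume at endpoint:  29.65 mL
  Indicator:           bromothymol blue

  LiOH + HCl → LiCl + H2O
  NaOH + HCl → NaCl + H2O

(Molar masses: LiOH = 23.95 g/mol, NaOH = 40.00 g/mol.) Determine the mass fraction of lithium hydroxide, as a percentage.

n(HCl) = 0.02965 × 0.2574 = 7.632 × 10^-3 mol
Let x = n(LiOH), y = n(NaOH).
Titrant: 1x + 1y = 7.632 × 10^-3;  mass: 23.95x + 40.00y = 0.2441
Solving, x = 3.812 × 10^-3 mol, y = 3.820 × 10^-3 mol
mass of LiOH = 3.812 × 10^-3 × 23.95 = 0.09129 g
% LiOH = 0.09129 / 0.2441 × 100 = 37.40 %

37.40 %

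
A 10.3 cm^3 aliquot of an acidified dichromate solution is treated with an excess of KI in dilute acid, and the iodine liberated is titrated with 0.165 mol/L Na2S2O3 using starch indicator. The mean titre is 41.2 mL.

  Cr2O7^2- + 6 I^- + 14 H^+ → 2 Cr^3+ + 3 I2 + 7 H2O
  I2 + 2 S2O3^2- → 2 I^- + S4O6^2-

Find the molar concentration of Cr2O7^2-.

n(S2O3^2-) = 0.0412 × 0.165 = 6.80 × 10^-3 mol
n(I2) = n(S2O3^2-)/2 = 3.40 × 10^-3 mol
From the 1:3 ratio, n(Cr2O7^2-) in the aliquot = 1/3 × 3.40 × 10^-3 = 1.13 × 10^-3 mol
[Cr2O7^2-] = 1.13 × 10^-3 / 0.0103 = 0.110 mol/L

0.110 mol/L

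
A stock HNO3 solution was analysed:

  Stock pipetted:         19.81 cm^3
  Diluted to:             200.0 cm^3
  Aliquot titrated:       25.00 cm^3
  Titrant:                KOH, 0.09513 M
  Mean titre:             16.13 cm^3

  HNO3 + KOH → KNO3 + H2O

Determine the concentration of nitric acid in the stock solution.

n(KOH) = 0.01613 × 0.09513 = 1.534 × 10^-3 mol
n(HNO3) in the aliquot = 1.534 × 10^-3 mol (1:1 ratio)
[HNO3]_dilute = 1.534 × 10^-3 / 0.02500 = 0.06138 mol/L
Dilution factor = 200.0 / 19.81 = 10.10
[HNO3]_stock = 0.06138 × 10.10 = 0.6197 mol/L

0.6197 M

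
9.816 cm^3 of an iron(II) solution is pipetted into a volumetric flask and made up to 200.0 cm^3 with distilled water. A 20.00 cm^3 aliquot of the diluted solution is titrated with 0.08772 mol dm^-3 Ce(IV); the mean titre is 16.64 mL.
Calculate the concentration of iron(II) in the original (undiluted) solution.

Ce^4+ + Fe^2+ → Ce^3+ + Fe^3+
n(Ce4+) = 0.01664 × 0.08772 = 1.460 × 10^-3 mol
n(Fe2+) in the aliquot = 1.460 × 10^-3 mol (1:1 ratio)
[Fe2+]_dilute = 1.460 × 10^-3 / 0.02000 = 0.07298 mol/L
Dilution factor = 200.0 / 9.816 = 20.37
[Fe2+]_stock = 0.07298 × 20.37 = 1.487 mol/L

1.487 mol/L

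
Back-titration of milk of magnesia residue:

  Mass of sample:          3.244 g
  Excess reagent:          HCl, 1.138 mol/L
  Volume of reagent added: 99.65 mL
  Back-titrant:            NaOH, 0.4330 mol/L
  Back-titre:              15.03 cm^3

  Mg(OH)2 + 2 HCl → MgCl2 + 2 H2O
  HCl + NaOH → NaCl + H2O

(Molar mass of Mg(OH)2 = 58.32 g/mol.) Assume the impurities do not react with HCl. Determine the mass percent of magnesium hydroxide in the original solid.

n(HCl) added = 0.09965 × 1.138 = 0.1134 mol
n(NaOH) used in back-titration = 0.01503 × 0.4330 = 6.508 × 10^-3 mol
n(HCl) left over = 6.508 × 10^-3 mol (1:1 ratio)
n(HCl) consumed by analyte = 0.1134 − 6.508 × 10^-3 = 0.1069 mol
From the 1:2 ratio, n(Mg(OH)2) = 1/2 × 0.1069 = 0.05345 mol
mass of Mg(OH)2 = 0.05345 × 58.32 = 3.117 g
% Mg(OH)2 = 3.117 / 3.244 × 100 = 96.09 %

96.09 %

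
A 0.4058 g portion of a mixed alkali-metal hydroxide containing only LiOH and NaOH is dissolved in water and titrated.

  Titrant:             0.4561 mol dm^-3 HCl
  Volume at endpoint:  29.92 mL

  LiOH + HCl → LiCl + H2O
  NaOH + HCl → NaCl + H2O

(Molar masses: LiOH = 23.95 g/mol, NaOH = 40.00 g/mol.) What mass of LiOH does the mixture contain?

n(HCl) = 0.02992 × 0.4561 = 0.01365 mol
Let x = n(LiOH), y = n(NaOH).
Titrant: 1x + 1y = 0.01365;  mass: 23.95x + 40.00y = 0.4058
Solving, x = 8.727 × 10^-3 mol, y = 4.920 × 10^-3 mol
mass of LiOH = 8.727 × 10^-3 × 23.95 = 0.2090 g

0.2090 g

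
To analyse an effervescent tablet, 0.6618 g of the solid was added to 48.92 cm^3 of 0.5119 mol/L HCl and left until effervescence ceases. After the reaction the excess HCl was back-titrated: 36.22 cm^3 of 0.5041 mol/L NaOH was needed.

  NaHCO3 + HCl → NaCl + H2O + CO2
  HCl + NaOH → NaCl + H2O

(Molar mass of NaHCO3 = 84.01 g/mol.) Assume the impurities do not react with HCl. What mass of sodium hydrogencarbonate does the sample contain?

n(HCl) added = 0.04892 × 0.5119 = 0.02504 mol
n(NaOH) used in back-titration = 0.03622 × 0.5041 = 0.01826 mol
n(HCl) left over = 0.01826 mol (1:1 ratio)
n(HCl) consumed by analyte = 0.02504 − 0.01826 = 6.784 × 10^-3 mol
n(NaHCO3) = 6.784 × 10^-3 mol (1:1 ratio)
mass of NaHCO3 = 6.784 × 10^-3 × 84.01 = 0.5699 g

0.5699 g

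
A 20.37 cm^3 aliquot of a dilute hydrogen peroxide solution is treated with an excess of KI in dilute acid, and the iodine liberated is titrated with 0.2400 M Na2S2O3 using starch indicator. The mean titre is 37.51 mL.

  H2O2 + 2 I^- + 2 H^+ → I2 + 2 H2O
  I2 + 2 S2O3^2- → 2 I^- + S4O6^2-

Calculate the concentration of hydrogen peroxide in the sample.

0.2210 M

n(S2O3^2-) = 0.03751 × 0.2400 = 9.002 × 10^-3 mol
n(I2) = n(S2O3^2-)/2 = 4.501 × 10^-3 mol
n(H2O2) in the aliquot = 4.501 × 10^-3 mol (1:1 ratio)
[H2O2] = 4.501 × 10^-3 / 0.02037 = 0.2210 mol/L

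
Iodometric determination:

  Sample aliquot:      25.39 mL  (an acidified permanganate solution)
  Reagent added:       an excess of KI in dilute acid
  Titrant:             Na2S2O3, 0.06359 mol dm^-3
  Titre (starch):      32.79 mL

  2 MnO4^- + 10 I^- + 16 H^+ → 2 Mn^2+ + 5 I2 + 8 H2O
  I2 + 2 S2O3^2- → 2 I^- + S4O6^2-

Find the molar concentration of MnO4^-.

0.01642 mol/L

n(S2O3^2-) = 0.03279 × 0.06359 = 2.085 × 10^-3 mol
n(I2) = n(S2O3^2-)/2 = 1.043 × 10^-3 mol
From the 2:5 ratio, n(MnO4^-) in the aliquot = 2/5 × 1.043 × 10^-3 = 4.170 × 10^-4 mol
[MnO4^-] = 4.170 × 10^-4 / 0.02539 = 0.01642 mol/L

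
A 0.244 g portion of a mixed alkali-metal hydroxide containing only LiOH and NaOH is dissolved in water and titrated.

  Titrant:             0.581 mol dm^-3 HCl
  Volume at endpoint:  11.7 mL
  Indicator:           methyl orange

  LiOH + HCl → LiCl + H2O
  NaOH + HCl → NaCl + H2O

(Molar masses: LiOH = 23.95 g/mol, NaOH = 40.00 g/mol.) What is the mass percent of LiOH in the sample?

n(HCl) = 0.0117 × 0.581 = 6.80 × 10^-3 mol
Let x = n(LiOH), y = n(NaOH).
Titrant: 1x + 1y = 6.80 × 10^-3;  mass: 23.95x + 40.00y = 0.244
Solving, x = 1.74 × 10^-3 mol, y = 5.06 × 10^-3 mol
mass of LiOH = 1.74 × 10^-3 × 23.95 = 0.0416 g
% LiOH = 0.0416 / 0.244 × 100 = 17.1 %

17.1 %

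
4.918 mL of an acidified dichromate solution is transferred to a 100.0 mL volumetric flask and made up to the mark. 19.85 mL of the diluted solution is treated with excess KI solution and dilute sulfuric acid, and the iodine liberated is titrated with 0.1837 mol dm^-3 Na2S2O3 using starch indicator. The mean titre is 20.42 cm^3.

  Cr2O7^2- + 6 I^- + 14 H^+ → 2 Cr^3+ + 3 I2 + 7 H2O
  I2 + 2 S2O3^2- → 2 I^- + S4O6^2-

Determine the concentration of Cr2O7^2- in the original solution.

n(S2O3^2-) = 0.02042 × 0.1837 = 3.751 × 10^-3 mol
n(I2) = n(S2O3^2-)/2 = 1.876 × 10^-3 mol
From the 1:3 ratio, n(Cr2O7^2-) in the aliquot = 1/3 × 1.876 × 10^-3 = 6.252 × 10^-4 mol
[Cr2O7^2-]_dilute = 6.252 × 10^-4 / 0.01985 = 0.03150 mol/L
[Cr2O7^2-]_original = 0.03150 × 100.0/4.918 = 0.6404 mol/L

0.6404 mol/L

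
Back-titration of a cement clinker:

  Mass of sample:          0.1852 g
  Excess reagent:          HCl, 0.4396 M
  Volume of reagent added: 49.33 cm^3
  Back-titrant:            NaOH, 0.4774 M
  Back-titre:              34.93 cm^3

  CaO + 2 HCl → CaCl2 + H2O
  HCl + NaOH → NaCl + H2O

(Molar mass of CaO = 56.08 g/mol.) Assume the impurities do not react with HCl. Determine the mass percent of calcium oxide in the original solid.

n(HCl) added = 0.04933 × 0.4396 = 0.02169 mol
n(NaOH) used in back-titration = 0.03493 × 0.4774 = 0.01668 mol
n(HCl) left over = 0.01668 mol (1:1 ratio)
n(HCl) consumed by analyte = 0.02169 − 0.01668 = 5.010 × 10^-3 mol
From the 1:2 ratio, n(CaO) = 1/2 × 5.010 × 10^-3 = 2.505 × 10^-3 mol
mass of CaO = 2.505 × 10^-3 × 56.08 = 0.1405 g
% CaO = 0.1405 / 0.1852 × 100 = 75.85 %

75.85 %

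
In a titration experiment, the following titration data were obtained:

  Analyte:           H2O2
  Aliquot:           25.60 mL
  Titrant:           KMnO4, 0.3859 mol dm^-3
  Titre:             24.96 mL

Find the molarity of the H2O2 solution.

2 MnO4^- + 5 H2O2 + 6 H^+ → 2 Mn^2+ + 5 O2 + 8 H2O
n(KMnO4) = 0.02496 L × 0.3859 mol/L = 9.632 × 10^-3 mol
From the 5:2 mole ratio, n(H2O2) = 5/2 × 9.632 × 10^-3 = 0.02408 mol
[H2O2] = 0.02408 mol / 0.02560 L = 0.9406 mol/L

0.9406 mol/L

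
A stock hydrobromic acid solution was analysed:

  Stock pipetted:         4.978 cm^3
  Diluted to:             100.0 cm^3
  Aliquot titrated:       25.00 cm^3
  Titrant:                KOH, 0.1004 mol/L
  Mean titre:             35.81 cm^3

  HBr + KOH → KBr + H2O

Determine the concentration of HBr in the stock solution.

2.889 mol/L

n(KOH) = 0.03581 × 0.1004 = 3.595 × 10^-3 mol
n(HBr) in the aliquot = 3.595 × 10^-3 mol (1:1 ratio)
[HBr]_dilute = 3.595 × 10^-3 / 0.02500 = 0.1438 mol/L
Dilution factor = 100.0 / 4.978 = 20.09
[HBr]_stock = 0.1438 × 20.09 = 2.889 mol/L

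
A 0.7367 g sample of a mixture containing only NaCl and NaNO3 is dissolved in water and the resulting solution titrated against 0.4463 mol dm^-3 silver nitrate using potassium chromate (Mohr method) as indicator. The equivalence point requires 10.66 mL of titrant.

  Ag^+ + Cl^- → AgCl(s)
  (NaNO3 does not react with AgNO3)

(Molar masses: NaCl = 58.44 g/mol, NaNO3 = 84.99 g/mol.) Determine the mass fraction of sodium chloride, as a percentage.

37.74 %

n(AgNO3) = 0.01066 × 0.4463 = 4.758 × 10^-3 mol
Let x = n(NaCl), y = n(NaNO3).
Titrant: 1x = 4.758 × 10^-3;  mass: 58.44x + 84.99y = 0.7367
Solving, x = 4.758 × 10^-3 mol, y = 5.397 × 10^-3 mol
mass of NaCl = 4.758 × 10^-3 × 58.44 = 0.2780 g
% NaCl = 0.2780 / 0.7367 × 100 = 37.74 %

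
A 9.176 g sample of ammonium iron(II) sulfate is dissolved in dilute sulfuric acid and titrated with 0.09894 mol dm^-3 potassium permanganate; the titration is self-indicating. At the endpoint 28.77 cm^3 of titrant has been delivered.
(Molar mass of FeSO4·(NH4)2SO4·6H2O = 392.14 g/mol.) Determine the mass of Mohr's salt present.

5.581 g

MnO4^- + 5 Fe^2+ + 8 H^+ → Mn^2+ + 5 Fe^3+ + 4 H2O
n(KMnO4) = 0.02877 L × 0.09894 mol/L = 2.847 × 10^-3 mol
From the 5:1 ratio, n(FeSO4·(NH4)2SO4·6H2O) = 5/1 × 2.847 × 10^-3 = 0.01423 mol
mass of FeSO4·(NH4)2SO4·6H2O = 0.01423 × 392.14 g/mol = 5.581 g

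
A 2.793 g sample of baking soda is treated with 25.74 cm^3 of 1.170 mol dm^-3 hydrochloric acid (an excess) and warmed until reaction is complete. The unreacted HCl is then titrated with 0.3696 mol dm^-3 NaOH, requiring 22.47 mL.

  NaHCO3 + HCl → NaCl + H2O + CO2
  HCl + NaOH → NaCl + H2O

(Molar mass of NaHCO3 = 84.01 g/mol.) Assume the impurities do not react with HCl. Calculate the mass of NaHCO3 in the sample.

n(HCl) added = 0.02574 × 1.170 = 0.03012 mol
n(NaOH) used in back-titration = 0.02247 × 0.3696 = 8.305 × 10^-3 mol
n(HCl) left over = 8.305 × 10^-3 mol (1:1 ratio)
n(HCl) consumed by analyte = 0.03012 − 8.305 × 10^-3 = 0.02181 mol
n(NaHCO3) = 0.02181 mol (1:1 ratio)
mass of NaHCO3 = 0.02181 × 84.01 = 1.832 g

1.832 g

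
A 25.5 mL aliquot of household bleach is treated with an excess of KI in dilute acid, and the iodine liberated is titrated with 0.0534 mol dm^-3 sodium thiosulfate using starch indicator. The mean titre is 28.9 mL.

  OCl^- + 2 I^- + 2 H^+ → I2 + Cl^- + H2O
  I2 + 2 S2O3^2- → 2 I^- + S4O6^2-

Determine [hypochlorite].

0.0303 mol/L

n(S2O3^2-) = 0.0289 × 0.0534 = 1.54 × 10^-3 mol
n(I2) = n(S2O3^2-)/2 = 7.72 × 10^-4 mol
n(OCl^-) in the aliquot = 7.72 × 10^-4 mol (1:1 ratio)
[OCl^-] = 7.72 × 10^-4 / 0.0255 = 0.0303 mol/L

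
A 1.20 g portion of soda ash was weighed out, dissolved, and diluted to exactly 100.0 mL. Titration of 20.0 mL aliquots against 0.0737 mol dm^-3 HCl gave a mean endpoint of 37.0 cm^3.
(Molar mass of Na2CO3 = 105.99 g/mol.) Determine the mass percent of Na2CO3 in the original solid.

60.2 %

Na2CO3 + 2 HCl → 2 NaCl + H2O + CO2
n(HCl) per titration = 0.0370 × 0.0737 = 2.73 × 10^-3 mol
From the 1:2 ratio, n(Na2CO3) in each aliquot = 1/2 × 2.73 × 10^-3 = 1.36 × 10^-3 mol
n(Na2CO3) in the whole flask = 1.36 × 10^-3 × 100.0/20.0 = 6.82 × 10^-3 mol
mass of Na2CO3 = 6.82 × 10^-3 × 105.99 = 0.723 g
% Na2CO3 = 0.723 / 1.20 × 100 = 60.2 %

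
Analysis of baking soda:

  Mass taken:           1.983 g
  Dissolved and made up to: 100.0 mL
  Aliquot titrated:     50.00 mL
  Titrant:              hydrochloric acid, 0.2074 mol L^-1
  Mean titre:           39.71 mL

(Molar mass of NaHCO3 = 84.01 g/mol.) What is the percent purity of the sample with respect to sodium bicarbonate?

NaHCO3 + HCl → NaCl + H2O + CO2
n(HCl) per titration = 0.03971 × 0.2074 = 8.236 × 10^-3 mol
n(NaHCO3) in each aliquot = 8.236 × 10^-3 mol (1:1 ratio)
n(NaHCO3) in the whole flask = 8.236 × 10^-3 × 100.0/50.00 = 0.01647 mol
mass of NaHCO3 = 0.01647 × 84.01 = 1.384 g
% NaHCO3 = 1.384 / 1.983 × 100 = 69.78 %

69.78 %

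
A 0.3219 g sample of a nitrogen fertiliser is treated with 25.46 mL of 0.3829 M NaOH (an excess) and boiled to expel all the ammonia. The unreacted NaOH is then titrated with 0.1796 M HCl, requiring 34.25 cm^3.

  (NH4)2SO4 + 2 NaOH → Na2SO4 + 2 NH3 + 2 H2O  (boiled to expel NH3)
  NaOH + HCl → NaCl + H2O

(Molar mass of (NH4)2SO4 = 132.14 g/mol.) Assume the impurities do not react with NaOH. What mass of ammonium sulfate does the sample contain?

n(NaOH) added = 0.02546 × 0.3829 = 9.749 × 10^-3 mol
n(HCl) used in back-titration = 0.03425 × 0.1796 = 6.151 × 10^-3 mol
n(NaOH) left over = 6.151 × 10^-3 mol (1:1 ratio)
n(NaOH) consumed by analyte = 9.749 × 10^-3 − 6.151 × 10^-3 = 3.597 × 10^-3 mol
From the 1:2 ratio, n((NH4)2SO4) = 1/2 × 3.597 × 10^-3 = 1.799 × 10^-3 mol
mass of (NH4)2SO4 = 1.799 × 10^-3 × 132.14 = 0.2377 g

0.2377 g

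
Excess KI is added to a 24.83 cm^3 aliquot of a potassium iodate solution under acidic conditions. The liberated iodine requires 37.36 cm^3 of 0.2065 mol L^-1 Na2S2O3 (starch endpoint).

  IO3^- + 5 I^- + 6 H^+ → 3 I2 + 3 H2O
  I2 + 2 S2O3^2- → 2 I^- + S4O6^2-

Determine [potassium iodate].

0.05178 mol/L

n(S2O3^2-) = 0.03736 × 0.2065 = 7.715 × 10^-3 mol
n(I2) = n(S2O3^2-)/2 = 3.857 × 10^-3 mol
From the 1:3 ratio, n(IO3^-) in the aliquot = 1/3 × 3.857 × 10^-3 = 1.286 × 10^-3 mol
[IO3^-] = 1.286 × 10^-3 / 0.02483 = 0.05178 mol/L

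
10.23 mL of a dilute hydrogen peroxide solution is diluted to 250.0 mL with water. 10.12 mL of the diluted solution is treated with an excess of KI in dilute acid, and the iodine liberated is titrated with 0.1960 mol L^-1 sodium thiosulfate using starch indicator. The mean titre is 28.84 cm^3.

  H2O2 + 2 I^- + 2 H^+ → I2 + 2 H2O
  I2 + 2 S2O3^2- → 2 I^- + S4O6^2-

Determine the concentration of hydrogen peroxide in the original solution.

n(S2O3^2-) = 0.02884 × 0.1960 = 5.653 × 10^-3 mol
n(I2) = n(S2O3^2-)/2 = 2.826 × 10^-3 mol
n(H2O2) in the aliquot = 2.826 × 10^-3 mol (1:1 ratio)
[H2O2]_dilute = 2.826 × 10^-3 / 0.01012 = 0.2793 mol/L
[H2O2]_original = 0.2793 × 250.0/10.23 = 6.825 mol/L

6.825 mol/L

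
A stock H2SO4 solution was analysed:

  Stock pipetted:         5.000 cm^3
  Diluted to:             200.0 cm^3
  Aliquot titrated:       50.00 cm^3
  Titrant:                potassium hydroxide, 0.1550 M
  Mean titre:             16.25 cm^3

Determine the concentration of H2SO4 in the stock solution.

1.007 M

H2SO4 + 2 KOH → K2SO4 + 2 H2O
n(KOH) = 0.01625 × 0.1550 = 2.519 × 10^-3 mol
From the 1:2 ratio, n(H2SO4) in the aliquot = 1/2 × 2.519 × 10^-3 = 1.259 × 10^-3 mol
[H2SO4]_dilute = 1.259 × 10^-3 / 0.05000 = 0.02519 mol/L
Dilution factor = 200.0 / 5.000 = 40.00
[H2SO4]_stock = 0.02519 × 40.00 = 1.007 mol/L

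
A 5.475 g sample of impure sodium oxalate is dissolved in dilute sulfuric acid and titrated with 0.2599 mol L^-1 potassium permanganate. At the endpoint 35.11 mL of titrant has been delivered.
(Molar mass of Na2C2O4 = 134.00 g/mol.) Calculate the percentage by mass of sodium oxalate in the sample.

55.83 %

2 MnO4^- + 5 C2O4^2- + 16 H^+ → 2 Mn^2+ + 10 CO2 + 8 H2O
n(KMnO4) = 0.03511 L × 0.2599 mol/L = 9.125 × 10^-3 mol
From the 5:2 ratio, n(Na2C2O4) = 5/2 × 9.125 × 10^-3 = 0.02281 mol
mass of Na2C2O4 = 0.02281 × 134.00 g/mol = 3.057 g
% Na2C2O4 = 3.057 / 5.475 × 100 = 55.83 %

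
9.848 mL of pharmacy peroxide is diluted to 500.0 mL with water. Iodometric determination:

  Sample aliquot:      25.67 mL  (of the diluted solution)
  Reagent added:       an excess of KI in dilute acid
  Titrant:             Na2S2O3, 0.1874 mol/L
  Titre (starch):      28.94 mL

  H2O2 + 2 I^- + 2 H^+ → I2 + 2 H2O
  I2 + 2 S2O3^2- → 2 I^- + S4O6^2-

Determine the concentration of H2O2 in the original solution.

5.363 mol/L

n(S2O3^2-) = 0.02894 × 0.1874 = 5.423 × 10^-3 mol
n(I2) = n(S2O3^2-)/2 = 2.712 × 10^-3 mol
n(H2O2) in the aliquot = 2.712 × 10^-3 mol (1:1 ratio)
[H2O2]_dilute = 2.712 × 10^-3 / 0.02567 = 0.1056 mol/L
[H2O2]_original = 0.1056 × 500.0/9.848 = 5.363 mol/L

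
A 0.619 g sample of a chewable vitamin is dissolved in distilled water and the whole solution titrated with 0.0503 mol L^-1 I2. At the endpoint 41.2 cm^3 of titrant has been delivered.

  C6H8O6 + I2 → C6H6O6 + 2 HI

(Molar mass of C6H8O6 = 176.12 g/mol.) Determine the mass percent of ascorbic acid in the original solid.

59.0 %

n(I2) = 0.0412 L × 0.0503 mol/L = 2.07 × 10^-3 mol
n(C6H8O6) = 2.07 × 10^-3 mol (1:1 ratio)
mass of C6H8O6 = 2.07 × 10^-3 × 176.12 g/mol = 0.365 g
% C6H8O6 = 0.365 / 0.619 × 100 = 59.0 %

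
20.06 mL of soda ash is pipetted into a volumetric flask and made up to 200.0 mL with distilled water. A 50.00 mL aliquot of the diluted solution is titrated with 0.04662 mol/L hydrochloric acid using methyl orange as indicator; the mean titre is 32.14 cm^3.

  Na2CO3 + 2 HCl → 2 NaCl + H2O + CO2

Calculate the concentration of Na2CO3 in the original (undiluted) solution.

n(HCl) = 0.03214 × 0.04662 = 1.498 × 10^-3 mol
From the 1:2 ratio, n(Na2CO3) in the aliquot = 1/2 × 1.498 × 10^-3 = 7.492 × 10^-4 mol
[Na2CO3]_dilute = 7.492 × 10^-4 / 0.05000 = 0.01498 mol/L
Dilution factor = 200.0 / 20.06 = 9.970
[Na2CO3]_stock = 0.01498 × 9.970 = 0.1494 mol/L

0.1494 mol/L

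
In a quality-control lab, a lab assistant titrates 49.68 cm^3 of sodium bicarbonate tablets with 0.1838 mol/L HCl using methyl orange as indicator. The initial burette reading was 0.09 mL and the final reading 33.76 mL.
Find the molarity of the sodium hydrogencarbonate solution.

0.1246 mol/L

NaHCO3 + HCl → NaCl + H2O + CO2
n(HCl) = 0.03367 L × 0.1838 mol/L = 6.189 × 10^-3 mol
n(NaHCO3) = 6.189 × 10^-3 mol (1:1 mole ratio)
[NaHCO3] = 6.189 × 10^-3 mol / 0.04968 L = 0.1246 mol/L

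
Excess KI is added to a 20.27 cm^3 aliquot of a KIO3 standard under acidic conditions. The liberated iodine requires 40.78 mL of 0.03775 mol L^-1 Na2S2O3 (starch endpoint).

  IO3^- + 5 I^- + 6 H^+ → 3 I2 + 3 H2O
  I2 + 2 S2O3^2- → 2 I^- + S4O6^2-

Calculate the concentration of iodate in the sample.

n(S2O3^2-) = 0.04078 × 0.03775 = 1.539 × 10^-3 mol
n(I2) = n(S2O3^2-)/2 = 7.697 × 10^-4 mol
From the 1:3 ratio, n(IO3^-) in the aliquot = 1/3 × 7.697 × 10^-4 = 2.566 × 10^-4 mol
[IO3^-] = 2.566 × 10^-4 / 0.02027 = 0.01266 mol/L

0.01266 mol/L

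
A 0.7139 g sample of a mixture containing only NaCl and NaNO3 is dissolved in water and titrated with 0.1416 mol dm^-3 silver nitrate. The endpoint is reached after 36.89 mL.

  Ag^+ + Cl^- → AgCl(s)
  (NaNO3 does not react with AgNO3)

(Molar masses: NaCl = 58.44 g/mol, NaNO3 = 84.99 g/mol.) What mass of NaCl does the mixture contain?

n(AgNO3) = 0.03689 × 0.1416 = 5.224 × 10^-3 mol
Let x = n(NaCl), y = n(NaNO3).
Titrant: 1x = 5.224 × 10^-3;  mass: 58.44x + 84.99y = 0.7139
Solving, x = 5.224 × 10^-3 mol, y = 4.808 × 10^-3 mol
mass of NaCl = 5.224 × 10^-3 × 58.44 = 0.3053 g

0.3053 g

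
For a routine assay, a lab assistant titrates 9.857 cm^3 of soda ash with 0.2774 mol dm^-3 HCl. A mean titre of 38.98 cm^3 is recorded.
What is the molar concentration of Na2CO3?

Na2CO3 + 2 HCl → 2 NaCl + H2O + CO2
n(HCl) = 0.03898 L × 0.2774 mol/L = 0.01081 mol
From the 1:2 mole ratio, n(Na2CO3) = 1/2 × 0.01081 = 5.407 × 10^-3 mol
[Na2CO3] = 5.407 × 10^-3 mol / 0.009857 L = 0.5485 mol/L

0.5485 mol/L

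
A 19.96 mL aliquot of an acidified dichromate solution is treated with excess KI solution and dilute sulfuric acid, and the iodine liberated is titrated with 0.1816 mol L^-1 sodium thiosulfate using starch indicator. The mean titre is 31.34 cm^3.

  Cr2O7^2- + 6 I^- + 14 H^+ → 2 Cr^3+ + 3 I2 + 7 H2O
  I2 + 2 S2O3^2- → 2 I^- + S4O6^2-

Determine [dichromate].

n(S2O3^2-) = 0.03134 × 0.1816 = 5.691 × 10^-3 mol
n(I2) = n(S2O3^2-)/2 = 2.846 × 10^-3 mol
From the 1:3 ratio, n(Cr2O7^2-) in the aliquot = 1/3 × 2.846 × 10^-3 = 9.486 × 10^-4 mol
[Cr2O7^2-] = 9.486 × 10^-4 / 0.01996 = 0.04752 mol/L

0.04752 mol/L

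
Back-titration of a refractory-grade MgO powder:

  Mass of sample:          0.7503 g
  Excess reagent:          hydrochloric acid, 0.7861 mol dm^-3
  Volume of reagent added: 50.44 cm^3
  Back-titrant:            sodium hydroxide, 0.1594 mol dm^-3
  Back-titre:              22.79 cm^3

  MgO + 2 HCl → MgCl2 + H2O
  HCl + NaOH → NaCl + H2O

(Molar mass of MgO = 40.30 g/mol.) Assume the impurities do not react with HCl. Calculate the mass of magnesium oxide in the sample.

0.7258 g

n(HCl) added = 0.05044 × 0.7861 = 0.03965 mol
n(NaOH) used in back-titration = 0.02279 × 0.1594 = 3.633 × 10^-3 mol
n(HCl) left over = 3.633 × 10^-3 mol (1:1 ratio)
n(HCl) consumed by analyte = 0.03965 − 3.633 × 10^-3 = 0.03602 mol
From the 1:2 ratio, n(MgO) = 1/2 × 0.03602 = 0.01801 mol
mass of MgO = 0.01801 × 40.30 = 0.7258 g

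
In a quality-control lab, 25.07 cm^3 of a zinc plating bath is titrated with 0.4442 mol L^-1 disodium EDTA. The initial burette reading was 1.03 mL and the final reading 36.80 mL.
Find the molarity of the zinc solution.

0.6338 mol/L

Zn^2+ + EDTA^4- → [Zn(EDTA)]^2-
n(EDTA) = 0.03577 L × 0.4442 mol/L = 0.01589 mol
n(Zn2+) = 0.01589 mol (1:1 mole ratio)
[Zn2+] = 0.01589 mol / 0.02507 L = 0.6338 mol/L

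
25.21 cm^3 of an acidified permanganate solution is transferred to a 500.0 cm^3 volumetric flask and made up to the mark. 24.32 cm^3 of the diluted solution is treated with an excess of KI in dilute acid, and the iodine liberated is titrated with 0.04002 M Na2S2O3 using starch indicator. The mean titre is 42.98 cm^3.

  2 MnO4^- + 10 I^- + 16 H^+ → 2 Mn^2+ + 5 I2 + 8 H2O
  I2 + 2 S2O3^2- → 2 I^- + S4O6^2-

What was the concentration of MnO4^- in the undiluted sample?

0.2805 M

n(S2O3^2-) = 0.04298 × 0.04002 = 1.720 × 10^-3 mol
n(I2) = n(S2O3^2-)/2 = 8.600 × 10^-4 mol
From the 2:5 ratio, n(MnO4^-) in the aliquot = 2/5 × 8.600 × 10^-4 = 3.440 × 10^-4 mol
[MnO4^-]_dilute = 3.440 × 10^-4 / 0.02432 = 0.01415 mol/L
[MnO4^-]_original = 0.01415 × 500.0/25.21 = 0.2805 mol/L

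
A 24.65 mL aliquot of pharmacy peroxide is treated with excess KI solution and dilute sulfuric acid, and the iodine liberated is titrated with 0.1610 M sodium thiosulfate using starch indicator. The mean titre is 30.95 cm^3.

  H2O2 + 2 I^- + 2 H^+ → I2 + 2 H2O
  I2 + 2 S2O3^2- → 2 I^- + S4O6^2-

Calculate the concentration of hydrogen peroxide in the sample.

0.1011 M

n(S2O3^2-) = 0.03095 × 0.1610 = 4.983 × 10^-3 mol
n(I2) = n(S2O3^2-)/2 = 2.491 × 10^-3 mol
n(H2O2) in the aliquot = 2.491 × 10^-3 mol (1:1 ratio)
[H2O2] = 2.491 × 10^-3 / 0.02465 = 0.1011 mol/L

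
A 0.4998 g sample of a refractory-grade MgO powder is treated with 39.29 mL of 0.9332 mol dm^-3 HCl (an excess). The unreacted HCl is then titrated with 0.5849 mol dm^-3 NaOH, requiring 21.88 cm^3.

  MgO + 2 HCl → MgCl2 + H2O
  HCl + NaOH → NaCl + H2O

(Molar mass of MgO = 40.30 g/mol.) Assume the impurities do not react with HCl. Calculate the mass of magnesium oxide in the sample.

n(HCl) added = 0.03929 × 0.9332 = 0.03667 mol
n(NaOH) used in back-titration = 0.02188 × 0.5849 = 0.01280 mol
n(HCl) left over = 0.01280 mol (1:1 ratio)
n(HCl) consumed by analyte = 0.03667 − 0.01280 = 0.02387 mol
From the 1:2 ratio, n(MgO) = 1/2 × 0.02387 = 0.01193 mol
mass of MgO = 0.01193 × 40.30 = 0.4809 g

0.4809 g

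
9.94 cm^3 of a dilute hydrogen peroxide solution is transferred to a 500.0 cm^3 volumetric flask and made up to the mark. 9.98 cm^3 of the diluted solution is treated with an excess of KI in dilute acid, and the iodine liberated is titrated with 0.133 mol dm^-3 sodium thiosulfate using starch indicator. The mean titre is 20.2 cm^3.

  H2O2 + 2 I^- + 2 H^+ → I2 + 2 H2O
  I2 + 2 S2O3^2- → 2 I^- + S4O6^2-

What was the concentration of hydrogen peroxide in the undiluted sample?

n(S2O3^2-) = 0.0202 × 0.133 = 2.69 × 10^-3 mol
n(I2) = n(S2O3^2-)/2 = 1.34 × 10^-3 mol
n(H2O2) in the aliquot = 1.34 × 10^-3 mol (1:1 ratio)
[H2O2]_dilute = 1.34 × 10^-3 / 0.00998 = 0.135 mol/L
[H2O2]_original = 0.135 × 500.0/9.94 = 6.77 mol/L

6.77 mol/L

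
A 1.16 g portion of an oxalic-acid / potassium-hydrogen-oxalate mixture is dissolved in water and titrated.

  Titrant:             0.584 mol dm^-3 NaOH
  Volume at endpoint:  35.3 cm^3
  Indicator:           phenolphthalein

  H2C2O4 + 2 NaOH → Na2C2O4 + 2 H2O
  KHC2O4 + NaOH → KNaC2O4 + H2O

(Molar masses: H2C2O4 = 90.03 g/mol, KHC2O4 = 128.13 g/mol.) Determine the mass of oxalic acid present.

0.802 g

n(NaOH) = 0.0353 × 0.584 = 0.0206 mol
Let x = n(H2C2O4), y = n(KHC2O4).
Titrant: 2x + 1y = 0.0206;  mass: 90.03x + 128.13y = 1.16
Solving, x = 8.91 × 10^-3 mol, y = 2.79 × 10^-3 mol
mass of H2C2O4 = 8.91 × 10^-3 × 90.03 = 0.802 g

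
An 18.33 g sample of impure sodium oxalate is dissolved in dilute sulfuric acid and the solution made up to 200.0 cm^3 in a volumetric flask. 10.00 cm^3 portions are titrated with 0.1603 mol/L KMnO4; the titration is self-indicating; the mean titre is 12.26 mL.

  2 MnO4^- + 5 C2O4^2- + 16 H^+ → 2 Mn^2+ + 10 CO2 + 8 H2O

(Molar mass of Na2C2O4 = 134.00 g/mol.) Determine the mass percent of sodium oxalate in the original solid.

71.84 %

n(KMnO4) per titration = 0.01226 × 0.1603 = 1.965 × 10^-3 mol
From the 5:2 ratio, n(Na2C2O4) in each aliquot = 5/2 × 1.965 × 10^-3 = 4.913 × 10^-3 mol
n(Na2C2O4) in the whole flask = 4.913 × 10^-3 × 200.0/10.00 = 0.09826 mol
mass of Na2C2O4 = 0.09826 × 134.00 = 13.17 g
% Na2C2O4 = 13.17 / 18.33 × 100 = 71.84 %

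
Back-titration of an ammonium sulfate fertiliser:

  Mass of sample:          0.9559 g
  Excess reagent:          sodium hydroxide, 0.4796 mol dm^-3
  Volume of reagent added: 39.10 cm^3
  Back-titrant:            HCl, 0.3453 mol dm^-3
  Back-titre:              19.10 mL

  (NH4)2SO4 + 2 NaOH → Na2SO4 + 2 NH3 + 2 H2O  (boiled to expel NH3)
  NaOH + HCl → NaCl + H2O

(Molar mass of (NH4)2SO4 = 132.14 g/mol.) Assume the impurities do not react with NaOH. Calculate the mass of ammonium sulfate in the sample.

0.8032 g

n(NaOH) added = 0.03910 × 0.4796 = 0.01875 mol
n(HCl) used in back-titration = 0.01910 × 0.3453 = 6.595 × 10^-3 mol
n(NaOH) left over = 6.595 × 10^-3 mol (1:1 ratio)
n(NaOH) consumed by analyte = 0.01875 − 6.595 × 10^-3 = 0.01216 mol
From the 1:2 ratio, n((NH4)2SO4) = 1/2 × 0.01216 = 6.079 × 10^-3 mol
mass of (NH4)2SO4 = 6.079 × 10^-3 × 132.14 = 0.8032 g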